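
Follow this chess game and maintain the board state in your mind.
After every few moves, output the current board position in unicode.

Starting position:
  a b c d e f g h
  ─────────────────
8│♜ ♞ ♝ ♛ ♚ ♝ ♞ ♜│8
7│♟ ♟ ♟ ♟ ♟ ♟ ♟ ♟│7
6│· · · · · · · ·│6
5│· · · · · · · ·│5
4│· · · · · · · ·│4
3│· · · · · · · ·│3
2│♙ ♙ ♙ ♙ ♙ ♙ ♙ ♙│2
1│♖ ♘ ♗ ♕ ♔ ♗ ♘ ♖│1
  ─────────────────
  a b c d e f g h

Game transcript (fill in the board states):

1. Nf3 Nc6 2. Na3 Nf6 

  a b c d e f g h
  ─────────────────
8│♜ · ♝ ♛ ♚ ♝ · ♜│8
7│♟ ♟ ♟ ♟ ♟ ♟ ♟ ♟│7
6│· · ♞ · · ♞ · ·│6
5│· · · · · · · ·│5
4│· · · · · · · ·│4
3│♘ · · · · ♘ · ·│3
2│♙ ♙ ♙ ♙ ♙ ♙ ♙ ♙│2
1│♖ · ♗ ♕ ♔ ♗ · ♖│1
  ─────────────────
  a b c d e f g h

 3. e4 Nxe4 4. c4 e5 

  a b c d e f g h
  ─────────────────
8│♜ · ♝ ♛ ♚ ♝ · ♜│8
7│♟ ♟ ♟ ♟ · ♟ ♟ ♟│7
6│· · ♞ · · · · ·│6
5│· · · · ♟ · · ·│5
4│· · ♙ · ♞ · · ·│4
3│♘ · · · · ♘ · ·│3
2│♙ ♙ · ♙ · ♙ ♙ ♙│2
1│♖ · ♗ ♕ ♔ ♗ · ♖│1
  ─────────────────
  a b c d e f g h

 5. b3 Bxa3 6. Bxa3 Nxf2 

  a b c d e f g h
  ─────────────────
8│♜ · ♝ ♛ ♚ · · ♜│8
7│♟ ♟ ♟ ♟ · ♟ ♟ ♟│7
6│· · ♞ · · · · ·│6
5│· · · · ♟ · · ·│5
4│· · ♙ · · · · ·│4
3│♗ ♙ · · · ♘ · ·│3
2│♙ · · ♙ · ♞ ♙ ♙│2
1│♖ · · ♕ ♔ ♗ · ♖│1
  ─────────────────
  a b c d e f g h

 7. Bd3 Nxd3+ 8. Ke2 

  a b c d e f g h
  ─────────────────
8│♜ · ♝ ♛ ♚ · · ♜│8
7│♟ ♟ ♟ ♟ · ♟ ♟ ♟│7
6│· · ♞ · · · · ·│6
5│· · · · ♟ · · ·│5
4│· · ♙ · · · · ·│4
3│♗ ♙ · ♞ · ♘ · ·│3
2│♙ · · ♙ ♔ · ♙ ♙│2
1│♖ · · ♕ · · · ♖│1
  ─────────────────
  a b c d e f g h


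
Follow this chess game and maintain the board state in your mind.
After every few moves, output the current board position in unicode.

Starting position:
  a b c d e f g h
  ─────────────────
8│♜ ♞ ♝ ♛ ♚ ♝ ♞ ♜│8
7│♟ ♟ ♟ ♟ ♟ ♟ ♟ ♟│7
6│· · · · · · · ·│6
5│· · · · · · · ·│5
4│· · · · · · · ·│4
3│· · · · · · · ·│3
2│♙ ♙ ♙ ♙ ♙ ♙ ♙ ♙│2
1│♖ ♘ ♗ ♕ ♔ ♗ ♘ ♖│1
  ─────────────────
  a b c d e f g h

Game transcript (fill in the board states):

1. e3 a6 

  a b c d e f g h
  ─────────────────
8│♜ ♞ ♝ ♛ ♚ ♝ ♞ ♜│8
7│· ♟ ♟ ♟ ♟ ♟ ♟ ♟│7
6│♟ · · · · · · ·│6
5│· · · · · · · ·│5
4│· · · · · · · ·│4
3│· · · · ♙ · · ·│3
2│♙ ♙ ♙ ♙ · ♙ ♙ ♙│2
1│♖ ♘ ♗ ♕ ♔ ♗ ♘ ♖│1
  ─────────────────
  a b c d e f g h

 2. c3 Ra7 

  a b c d e f g h
  ─────────────────
8│· ♞ ♝ ♛ ♚ ♝ ♞ ♜│8
7│♜ ♟ ♟ ♟ ♟ ♟ ♟ ♟│7
6│♟ · · · · · · ·│6
5│· · · · · · · ·│5
4│· · · · · · · ·│4
3│· · ♙ · ♙ · · ·│3
2│♙ ♙ · ♙ · ♙ ♙ ♙│2
1│♖ ♘ ♗ ♕ ♔ ♗ ♘ ♖│1
  ─────────────────
  a b c d e f g h

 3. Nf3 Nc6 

  a b c d e f g h
  ─────────────────
8│· · ♝ ♛ ♚ ♝ ♞ ♜│8
7│♜ ♟ ♟ ♟ ♟ ♟ ♟ ♟│7
6│♟ · ♞ · · · · ·│6
5│· · · · · · · ·│5
4│· · · · · · · ·│4
3│· · ♙ · ♙ ♘ · ·│3
2│♙ ♙ · ♙ · ♙ ♙ ♙│2
1│♖ ♘ ♗ ♕ ♔ ♗ · ♖│1
  ─────────────────
  a b c d e f g h

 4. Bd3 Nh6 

  a b c d e f g h
  ─────────────────
8│· · ♝ ♛ ♚ ♝ · ♜│8
7│♜ ♟ ♟ ♟ ♟ ♟ ♟ ♟│7
6│♟ · ♞ · · · · ♞│6
5│· · · · · · · ·│5
4│· · · · · · · ·│4
3│· · ♙ ♗ ♙ ♘ · ·│3
2│♙ ♙ · ♙ · ♙ ♙ ♙│2
1│♖ ♘ ♗ ♕ ♔ · · ♖│1
  ─────────────────
  a b c d e f g h

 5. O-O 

  a b c d e f g h
  ─────────────────
8│· · ♝ ♛ ♚ ♝ · ♜│8
7│♜ ♟ ♟ ♟ ♟ ♟ ♟ ♟│7
6│♟ · ♞ · · · · ♞│6
5│· · · · · · · ·│5
4│· · · · · · · ·│4
3│· · ♙ ♗ ♙ ♘ · ·│3
2│♙ ♙ · ♙ · ♙ ♙ ♙│2
1│♖ ♘ ♗ ♕ · ♖ ♔ ·│1
  ─────────────────
  a b c d e f g h


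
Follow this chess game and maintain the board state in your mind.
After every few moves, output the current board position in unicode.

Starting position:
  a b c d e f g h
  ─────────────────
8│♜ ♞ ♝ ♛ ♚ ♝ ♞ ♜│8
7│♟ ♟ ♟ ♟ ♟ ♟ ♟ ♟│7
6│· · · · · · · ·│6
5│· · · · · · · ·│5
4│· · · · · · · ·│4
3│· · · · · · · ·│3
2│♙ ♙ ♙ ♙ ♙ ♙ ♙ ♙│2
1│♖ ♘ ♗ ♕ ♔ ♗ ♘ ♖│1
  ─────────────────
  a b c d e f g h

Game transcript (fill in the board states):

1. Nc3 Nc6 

  a b c d e f g h
  ─────────────────
8│♜ · ♝ ♛ ♚ ♝ ♞ ♜│8
7│♟ ♟ ♟ ♟ ♟ ♟ ♟ ♟│7
6│· · ♞ · · · · ·│6
5│· · · · · · · ·│5
4│· · · · · · · ·│4
3│· · ♘ · · · · ·│3
2│♙ ♙ ♙ ♙ ♙ ♙ ♙ ♙│2
1│♖ · ♗ ♕ ♔ ♗ ♘ ♖│1
  ─────────────────
  a b c d e f g h

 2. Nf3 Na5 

  a b c d e f g h
  ─────────────────
8│♜ · ♝ ♛ ♚ ♝ ♞ ♜│8
7│♟ ♟ ♟ ♟ ♟ ♟ ♟ ♟│7
6│· · · · · · · ·│6
5│♞ · · · · · · ·│5
4│· · · · · · · ·│4
3│· · ♘ · · ♘ · ·│3
2│♙ ♙ ♙ ♙ ♙ ♙ ♙ ♙│2
1│♖ · ♗ ♕ ♔ ♗ · ♖│1
  ─────────────────
  a b c d e f g h

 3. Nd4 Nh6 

  a b c d e f g h
  ─────────────────
8│♜ · ♝ ♛ ♚ ♝ · ♜│8
7│♟ ♟ ♟ ♟ ♟ ♟ ♟ ♟│7
6│· · · · · · · ♞│6
5│♞ · · · · · · ·│5
4│· · · ♘ · · · ·│4
3│· · ♘ · · · · ·│3
2│♙ ♙ ♙ ♙ ♙ ♙ ♙ ♙│2
1│♖ · ♗ ♕ ♔ ♗ · ♖│1
  ─────────────────
  a b c d e f g h

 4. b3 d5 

  a b c d e f g h
  ─────────────────
8│♜ · ♝ ♛ ♚ ♝ · ♜│8
7│♟ ♟ ♟ · ♟ ♟ ♟ ♟│7
6│· · · · · · · ♞│6
5│♞ · · ♟ · · · ·│5
4│· · · ♘ · · · ·│4
3│· ♙ ♘ · · · · ·│3
2│♙ · ♙ ♙ ♙ ♙ ♙ ♙│2
1│♖ · ♗ ♕ ♔ ♗ · ♖│1
  ─────────────────
  a b c d e f g h

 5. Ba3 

  a b c d e f g h
  ─────────────────
8│♜ · ♝ ♛ ♚ ♝ · ♜│8
7│♟ ♟ ♟ · ♟ ♟ ♟ ♟│7
6│· · · · · · · ♞│6
5│♞ · · ♟ · · · ·│5
4│· · · ♘ · · · ·│4
3│♗ ♙ ♘ · · · · ·│3
2│♙ · ♙ ♙ ♙ ♙ ♙ ♙│2
1│♖ · · ♕ ♔ ♗ · ♖│1
  ─────────────────
  a b c d e f g h


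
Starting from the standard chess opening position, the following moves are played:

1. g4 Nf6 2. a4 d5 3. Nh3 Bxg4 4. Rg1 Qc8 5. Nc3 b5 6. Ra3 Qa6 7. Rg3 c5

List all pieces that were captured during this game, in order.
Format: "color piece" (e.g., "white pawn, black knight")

Tracking captures:
  Bxg4: captured white pawn

white pawn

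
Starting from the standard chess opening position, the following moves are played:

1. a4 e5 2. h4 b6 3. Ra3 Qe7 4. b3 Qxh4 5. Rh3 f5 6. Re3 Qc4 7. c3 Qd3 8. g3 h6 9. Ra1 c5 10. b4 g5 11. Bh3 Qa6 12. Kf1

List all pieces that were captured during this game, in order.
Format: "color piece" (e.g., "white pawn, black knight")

Tracking captures:
  Qxh4: captured white pawn

white pawn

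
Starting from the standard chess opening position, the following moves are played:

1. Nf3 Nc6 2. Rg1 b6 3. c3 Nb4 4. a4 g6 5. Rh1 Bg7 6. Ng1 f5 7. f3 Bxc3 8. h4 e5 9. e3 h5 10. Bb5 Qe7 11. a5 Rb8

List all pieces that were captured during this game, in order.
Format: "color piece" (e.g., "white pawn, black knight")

Tracking captures:
  Bxc3: captured white pawn

white pawn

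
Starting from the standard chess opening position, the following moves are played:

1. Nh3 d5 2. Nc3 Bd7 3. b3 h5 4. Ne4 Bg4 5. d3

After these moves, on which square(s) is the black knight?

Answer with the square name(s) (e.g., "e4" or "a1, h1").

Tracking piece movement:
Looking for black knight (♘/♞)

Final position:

  a b c d e f g h
  ─────────────────
8│♜ ♞ · ♛ ♚ ♝ ♞ ♜│8
7│♟ ♟ ♟ · ♟ ♟ ♟ ·│7
6│· · · · · · · ·│6
5│· · · ♟ · · · ♟│5
4│· · · · ♘ · ♝ ·│4
3│· ♙ · ♙ · · · ♘│3
2│♙ · ♙ · ♙ ♙ ♙ ♙│2
1│♖ · ♗ ♕ ♔ ♗ · ♖│1
  ─────────────────
  a b c d e f g h


b8, g8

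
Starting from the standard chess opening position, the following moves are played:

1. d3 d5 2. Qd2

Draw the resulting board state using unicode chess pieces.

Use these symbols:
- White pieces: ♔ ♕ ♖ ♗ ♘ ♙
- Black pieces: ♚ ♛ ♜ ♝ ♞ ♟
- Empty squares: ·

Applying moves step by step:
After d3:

♜ ♞ ♝ ♛ ♚ ♝ ♞ ♜
♟ ♟ ♟ ♟ ♟ ♟ ♟ ♟
· · · · · · · ·
· · · · · · · ·
· · · · · · · ·
· · · ♙ · · · ·
♙ ♙ ♙ · ♙ ♙ ♙ ♙
♖ ♘ ♗ ♕ ♔ ♗ ♘ ♖


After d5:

♜ ♞ ♝ ♛ ♚ ♝ ♞ ♜
♟ ♟ ♟ · ♟ ♟ ♟ ♟
· · · · · · · ·
· · · ♟ · · · ·
· · · · · · · ·
· · · ♙ · · · ·
♙ ♙ ♙ · ♙ ♙ ♙ ♙
♖ ♘ ♗ ♕ ♔ ♗ ♘ ♖


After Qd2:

♜ ♞ ♝ ♛ ♚ ♝ ♞ ♜
♟ ♟ ♟ · ♟ ♟ ♟ ♟
· · · · · · · ·
· · · ♟ · · · ·
· · · · · · · ·
· · · ♙ · · · ·
♙ ♙ ♙ ♕ ♙ ♙ ♙ ♙
♖ ♘ ♗ · ♔ ♗ ♘ ♖



  a b c d e f g h
  ─────────────────
8│♜ ♞ ♝ ♛ ♚ ♝ ♞ ♜│8
7│♟ ♟ ♟ · ♟ ♟ ♟ ♟│7
6│· · · · · · · ·│6
5│· · · ♟ · · · ·│5
4│· · · · · · · ·│4
3│· · · ♙ · · · ·│3
2│♙ ♙ ♙ ♕ ♙ ♙ ♙ ♙│2
1│♖ ♘ ♗ · ♔ ♗ ♘ ♖│1
  ─────────────────
  a b c d e f g h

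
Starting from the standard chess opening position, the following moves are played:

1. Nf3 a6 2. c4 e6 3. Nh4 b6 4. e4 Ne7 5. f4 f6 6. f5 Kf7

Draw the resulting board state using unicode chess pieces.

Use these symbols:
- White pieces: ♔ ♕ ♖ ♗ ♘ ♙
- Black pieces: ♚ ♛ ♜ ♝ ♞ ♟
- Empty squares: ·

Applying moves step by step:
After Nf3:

♜ ♞ ♝ ♛ ♚ ♝ ♞ ♜
♟ ♟ ♟ ♟ ♟ ♟ ♟ ♟
· · · · · · · ·
· · · · · · · ·
· · · · · · · ·
· · · · · ♘ · ·
♙ ♙ ♙ ♙ ♙ ♙ ♙ ♙
♖ ♘ ♗ ♕ ♔ ♗ · ♖


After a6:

♜ ♞ ♝ ♛ ♚ ♝ ♞ ♜
· ♟ ♟ ♟ ♟ ♟ ♟ ♟
♟ · · · · · · ·
· · · · · · · ·
· · · · · · · ·
· · · · · ♘ · ·
♙ ♙ ♙ ♙ ♙ ♙ ♙ ♙
♖ ♘ ♗ ♕ ♔ ♗ · ♖


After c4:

♜ ♞ ♝ ♛ ♚ ♝ ♞ ♜
· ♟ ♟ ♟ ♟ ♟ ♟ ♟
♟ · · · · · · ·
· · · · · · · ·
· · ♙ · · · · ·
· · · · · ♘ · ·
♙ ♙ · ♙ ♙ ♙ ♙ ♙
♖ ♘ ♗ ♕ ♔ ♗ · ♖


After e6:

♜ ♞ ♝ ♛ ♚ ♝ ♞ ♜
· ♟ ♟ ♟ · ♟ ♟ ♟
♟ · · · ♟ · · ·
· · · · · · · ·
· · ♙ · · · · ·
· · · · · ♘ · ·
♙ ♙ · ♙ ♙ ♙ ♙ ♙
♖ ♘ ♗ ♕ ♔ ♗ · ♖


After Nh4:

♜ ♞ ♝ ♛ ♚ ♝ ♞ ♜
· ♟ ♟ ♟ · ♟ ♟ ♟
♟ · · · ♟ · · ·
· · · · · · · ·
· · ♙ · · · · ♘
· · · · · · · ·
♙ ♙ · ♙ ♙ ♙ ♙ ♙
♖ ♘ ♗ ♕ ♔ ♗ · ♖


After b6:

♜ ♞ ♝ ♛ ♚ ♝ ♞ ♜
· · ♟ ♟ · ♟ ♟ ♟
♟ ♟ · · ♟ · · ·
· · · · · · · ·
· · ♙ · · · · ♘
· · · · · · · ·
♙ ♙ · ♙ ♙ ♙ ♙ ♙
♖ ♘ ♗ ♕ ♔ ♗ · ♖


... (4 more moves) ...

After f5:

♜ ♞ ♝ ♛ ♚ ♝ · ♜
· · ♟ ♟ ♞ · ♟ ♟
♟ ♟ · · ♟ ♟ · ·
· · · · · ♙ · ·
· · ♙ · ♙ · · ♘
· · · · · · · ·
♙ ♙ · ♙ · · ♙ ♙
♖ ♘ ♗ ♕ ♔ ♗ · ♖


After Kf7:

♜ ♞ ♝ ♛ · ♝ · ♜
· · ♟ ♟ ♞ ♚ ♟ ♟
♟ ♟ · · ♟ ♟ · ·
· · · · · ♙ · ·
· · ♙ · ♙ · · ♘
· · · · · · · ·
♙ ♙ · ♙ · · ♙ ♙
♖ ♘ ♗ ♕ ♔ ♗ · ♖



  a b c d e f g h
  ─────────────────
8│♜ ♞ ♝ ♛ · ♝ · ♜│8
7│· · ♟ ♟ ♞ ♚ ♟ ♟│7
6│♟ ♟ · · ♟ ♟ · ·│6
5│· · · · · ♙ · ·│5
4│· · ♙ · ♙ · · ♘│4
3│· · · · · · · ·│3
2│♙ ♙ · ♙ · · ♙ ♙│2
1│♖ ♘ ♗ ♕ ♔ ♗ · ♖│1
  ─────────────────
  a b c d e f g h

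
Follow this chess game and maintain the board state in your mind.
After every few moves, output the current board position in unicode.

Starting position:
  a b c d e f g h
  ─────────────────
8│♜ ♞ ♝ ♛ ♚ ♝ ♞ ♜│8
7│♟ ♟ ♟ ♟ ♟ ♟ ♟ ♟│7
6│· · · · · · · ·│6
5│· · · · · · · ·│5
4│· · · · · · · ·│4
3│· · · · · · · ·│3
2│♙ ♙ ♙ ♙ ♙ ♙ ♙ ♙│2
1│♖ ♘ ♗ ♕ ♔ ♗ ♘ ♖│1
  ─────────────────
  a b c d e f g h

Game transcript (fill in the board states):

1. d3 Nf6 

  a b c d e f g h
  ─────────────────
8│♜ ♞ ♝ ♛ ♚ ♝ · ♜│8
7│♟ ♟ ♟ ♟ ♟ ♟ ♟ ♟│7
6│· · · · · ♞ · ·│6
5│· · · · · · · ·│5
4│· · · · · · · ·│4
3│· · · ♙ · · · ·│3
2│♙ ♙ ♙ · ♙ ♙ ♙ ♙│2
1│♖ ♘ ♗ ♕ ♔ ♗ ♘ ♖│1
  ─────────────────
  a b c d e f g h

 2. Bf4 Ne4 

  a b c d e f g h
  ─────────────────
8│♜ ♞ ♝ ♛ ♚ ♝ · ♜│8
7│♟ ♟ ♟ ♟ ♟ ♟ ♟ ♟│7
6│· · · · · · · ·│6
5│· · · · · · · ·│5
4│· · · · ♞ ♗ · ·│4
3│· · · ♙ · · · ·│3
2│♙ ♙ ♙ · ♙ ♙ ♙ ♙│2
1│♖ ♘ · ♕ ♔ ♗ ♘ ♖│1
  ─────────────────
  a b c d e f g h

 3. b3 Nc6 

  a b c d e f g h
  ─────────────────
8│♜ · ♝ ♛ ♚ ♝ · ♜│8
7│♟ ♟ ♟ ♟ ♟ ♟ ♟ ♟│7
6│· · ♞ · · · · ·│6
5│· · · · · · · ·│5
4│· · · · ♞ ♗ · ·│4
3│· ♙ · ♙ · · · ·│3
2│♙ · ♙ · ♙ ♙ ♙ ♙│2
1│♖ ♘ · ♕ ♔ ♗ ♘ ♖│1
  ─────────────────
  a b c d e f g h

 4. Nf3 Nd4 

  a b c d e f g h
  ─────────────────
8│♜ · ♝ ♛ ♚ ♝ · ♜│8
7│♟ ♟ ♟ ♟ ♟ ♟ ♟ ♟│7
6│· · · · · · · ·│6
5│· · · · · · · ·│5
4│· · · ♞ ♞ ♗ · ·│4
3│· ♙ · ♙ · ♘ · ·│3
2│♙ · ♙ · ♙ ♙ ♙ ♙│2
1│♖ ♘ · ♕ ♔ ♗ · ♖│1
  ─────────────────
  a b c d e f g h



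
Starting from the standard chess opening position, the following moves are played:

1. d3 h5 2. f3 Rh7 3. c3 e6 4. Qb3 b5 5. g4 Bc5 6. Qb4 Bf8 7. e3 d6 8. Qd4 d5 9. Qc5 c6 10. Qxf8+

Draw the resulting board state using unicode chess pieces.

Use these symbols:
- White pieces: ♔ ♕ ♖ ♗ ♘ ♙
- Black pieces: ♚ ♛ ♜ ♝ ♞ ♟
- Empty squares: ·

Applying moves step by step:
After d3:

♜ ♞ ♝ ♛ ♚ ♝ ♞ ♜
♟ ♟ ♟ ♟ ♟ ♟ ♟ ♟
· · · · · · · ·
· · · · · · · ·
· · · · · · · ·
· · · ♙ · · · ·
♙ ♙ ♙ · ♙ ♙ ♙ ♙
♖ ♘ ♗ ♕ ♔ ♗ ♘ ♖


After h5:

♜ ♞ ♝ ♛ ♚ ♝ ♞ ♜
♟ ♟ ♟ ♟ ♟ ♟ ♟ ·
· · · · · · · ·
· · · · · · · ♟
· · · · · · · ·
· · · ♙ · · · ·
♙ ♙ ♙ · ♙ ♙ ♙ ♙
♖ ♘ ♗ ♕ ♔ ♗ ♘ ♖


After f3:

♜ ♞ ♝ ♛ ♚ ♝ ♞ ♜
♟ ♟ ♟ ♟ ♟ ♟ ♟ ·
· · · · · · · ·
· · · · · · · ♟
· · · · · · · ·
· · · ♙ · ♙ · ·
♙ ♙ ♙ · ♙ · ♙ ♙
♖ ♘ ♗ ♕ ♔ ♗ ♘ ♖


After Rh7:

♜ ♞ ♝ ♛ ♚ ♝ ♞ ·
♟ ♟ ♟ ♟ ♟ ♟ ♟ ♜
· · · · · · · ·
· · · · · · · ♟
· · · · · · · ·
· · · ♙ · ♙ · ·
♙ ♙ ♙ · ♙ · ♙ ♙
♖ ♘ ♗ ♕ ♔ ♗ ♘ ♖


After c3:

♜ ♞ ♝ ♛ ♚ ♝ ♞ ·
♟ ♟ ♟ ♟ ♟ ♟ ♟ ♜
· · · · · · · ·
· · · · · · · ♟
· · · · · · · ·
· · ♙ ♙ · ♙ · ·
♙ ♙ · · ♙ · ♙ ♙
♖ ♘ ♗ ♕ ♔ ♗ ♘ ♖


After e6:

♜ ♞ ♝ ♛ ♚ ♝ ♞ ·
♟ ♟ ♟ ♟ · ♟ ♟ ♜
· · · · ♟ · · ·
· · · · · · · ♟
· · · · · · · ·
· · ♙ ♙ · ♙ · ·
♙ ♙ · · ♙ · ♙ ♙
♖ ♘ ♗ ♕ ♔ ♗ ♘ ♖


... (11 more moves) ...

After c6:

♜ ♞ ♝ ♛ ♚ ♝ ♞ ·
♟ · · · · ♟ ♟ ♜
· · ♟ · ♟ · · ·
· ♟ ♕ ♟ · · · ♟
· · · · · · ♙ ·
· · ♙ ♙ ♙ ♙ · ·
♙ ♙ · · · · · ♙
♖ ♘ ♗ · ♔ ♗ ♘ ♖


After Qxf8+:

♜ ♞ ♝ ♛ ♚ ♕ ♞ ·
♟ · · · · ♟ ♟ ♜
· · ♟ · ♟ · · ·
· ♟ · ♟ · · · ♟
· · · · · · ♙ ·
· · ♙ ♙ ♙ ♙ · ·
♙ ♙ · · · · · ♙
♖ ♘ ♗ · ♔ ♗ ♘ ♖



  a b c d e f g h
  ─────────────────
8│♜ ♞ ♝ ♛ ♚ ♕ ♞ ·│8
7│♟ · · · · ♟ ♟ ♜│7
6│· · ♟ · ♟ · · ·│6
5│· ♟ · ♟ · · · ♟│5
4│· · · · · · ♙ ·│4
3│· · ♙ ♙ ♙ ♙ · ·│3
2│♙ ♙ · · · · · ♙│2
1│♖ ♘ ♗ · ♔ ♗ ♘ ♖│1
  ─────────────────
  a b c d e f g h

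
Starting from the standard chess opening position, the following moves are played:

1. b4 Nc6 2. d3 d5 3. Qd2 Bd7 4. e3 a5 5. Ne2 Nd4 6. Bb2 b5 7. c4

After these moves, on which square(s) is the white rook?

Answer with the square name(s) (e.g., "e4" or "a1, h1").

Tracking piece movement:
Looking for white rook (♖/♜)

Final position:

  a b c d e f g h
  ─────────────────
8│♜ · · ♛ ♚ ♝ ♞ ♜│8
7│· · ♟ ♝ ♟ ♟ ♟ ♟│7
6│· · · · · · · ·│6
5│♟ ♟ · ♟ · · · ·│5
4│· ♙ ♙ ♞ · · · ·│4
3│· · · ♙ ♙ · · ·│3
2│♙ ♗ · ♕ ♘ ♙ ♙ ♙│2
1│♖ ♘ · · ♔ ♗ · ♖│1
  ─────────────────
  a b c d e f g h


a1, h1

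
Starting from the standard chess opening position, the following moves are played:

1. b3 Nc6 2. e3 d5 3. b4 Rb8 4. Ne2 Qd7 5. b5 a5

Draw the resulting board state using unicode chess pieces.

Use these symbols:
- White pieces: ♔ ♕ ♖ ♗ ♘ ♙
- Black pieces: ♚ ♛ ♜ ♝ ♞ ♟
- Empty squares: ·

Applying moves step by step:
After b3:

♜ ♞ ♝ ♛ ♚ ♝ ♞ ♜
♟ ♟ ♟ ♟ ♟ ♟ ♟ ♟
· · · · · · · ·
· · · · · · · ·
· · · · · · · ·
· ♙ · · · · · ·
♙ · ♙ ♙ ♙ ♙ ♙ ♙
♖ ♘ ♗ ♕ ♔ ♗ ♘ ♖


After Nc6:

♜ · ♝ ♛ ♚ ♝ ♞ ♜
♟ ♟ ♟ ♟ ♟ ♟ ♟ ♟
· · ♞ · · · · ·
· · · · · · · ·
· · · · · · · ·
· ♙ · · · · · ·
♙ · ♙ ♙ ♙ ♙ ♙ ♙
♖ ♘ ♗ ♕ ♔ ♗ ♘ ♖


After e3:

♜ · ♝ ♛ ♚ ♝ ♞ ♜
♟ ♟ ♟ ♟ ♟ ♟ ♟ ♟
· · ♞ · · · · ·
· · · · · · · ·
· · · · · · · ·
· ♙ · · ♙ · · ·
♙ · ♙ ♙ · ♙ ♙ ♙
♖ ♘ ♗ ♕ ♔ ♗ ♘ ♖


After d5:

♜ · ♝ ♛ ♚ ♝ ♞ ♜
♟ ♟ ♟ · ♟ ♟ ♟ ♟
· · ♞ · · · · ·
· · · ♟ · · · ·
· · · · · · · ·
· ♙ · · ♙ · · ·
♙ · ♙ ♙ · ♙ ♙ ♙
♖ ♘ ♗ ♕ ♔ ♗ ♘ ♖


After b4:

♜ · ♝ ♛ ♚ ♝ ♞ ♜
♟ ♟ ♟ · ♟ ♟ ♟ ♟
· · ♞ · · · · ·
· · · ♟ · · · ·
· ♙ · · · · · ·
· · · · ♙ · · ·
♙ · ♙ ♙ · ♙ ♙ ♙
♖ ♘ ♗ ♕ ♔ ♗ ♘ ♖


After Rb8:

· ♜ ♝ ♛ ♚ ♝ ♞ ♜
♟ ♟ ♟ · ♟ ♟ ♟ ♟
· · ♞ · · · · ·
· · · ♟ · · · ·
· ♙ · · · · · ·
· · · · ♙ · · ·
♙ · ♙ ♙ · ♙ ♙ ♙
♖ ♘ ♗ ♕ ♔ ♗ ♘ ♖


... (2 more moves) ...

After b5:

· ♜ ♝ · ♚ ♝ ♞ ♜
♟ ♟ ♟ ♛ ♟ ♟ ♟ ♟
· · ♞ · · · · ·
· ♙ · ♟ · · · ·
· · · · · · · ·
· · · · ♙ · · ·
♙ · ♙ ♙ ♘ ♙ ♙ ♙
♖ ♘ ♗ ♕ ♔ ♗ · ♖


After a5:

· ♜ ♝ · ♚ ♝ ♞ ♜
· ♟ ♟ ♛ ♟ ♟ ♟ ♟
· · ♞ · · · · ·
♟ ♙ · ♟ · · · ·
· · · · · · · ·
· · · · ♙ · · ·
♙ · ♙ ♙ ♘ ♙ ♙ ♙
♖ ♘ ♗ ♕ ♔ ♗ · ♖



  a b c d e f g h
  ─────────────────
8│· ♜ ♝ · ♚ ♝ ♞ ♜│8
7│· ♟ ♟ ♛ ♟ ♟ ♟ ♟│7
6│· · ♞ · · · · ·│6
5│♟ ♙ · ♟ · · · ·│5
4│· · · · · · · ·│4
3│· · · · ♙ · · ·│3
2│♙ · ♙ ♙ ♘ ♙ ♙ ♙│2
1│♖ ♘ ♗ ♕ ♔ ♗ · ♖│1
  ─────────────────
  a b c d e f g h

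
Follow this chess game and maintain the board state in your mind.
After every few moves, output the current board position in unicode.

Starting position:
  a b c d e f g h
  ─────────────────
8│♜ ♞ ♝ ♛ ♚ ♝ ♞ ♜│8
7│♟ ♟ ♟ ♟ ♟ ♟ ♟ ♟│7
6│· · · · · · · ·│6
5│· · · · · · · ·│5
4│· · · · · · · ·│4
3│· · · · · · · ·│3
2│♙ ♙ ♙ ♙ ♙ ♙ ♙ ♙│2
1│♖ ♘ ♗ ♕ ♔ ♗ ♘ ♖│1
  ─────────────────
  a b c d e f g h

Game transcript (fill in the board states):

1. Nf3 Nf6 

  a b c d e f g h
  ─────────────────
8│♜ ♞ ♝ ♛ ♚ ♝ · ♜│8
7│♟ ♟ ♟ ♟ ♟ ♟ ♟ ♟│7
6│· · · · · ♞ · ·│6
5│· · · · · · · ·│5
4│· · · · · · · ·│4
3│· · · · · ♘ · ·│3
2│♙ ♙ ♙ ♙ ♙ ♙ ♙ ♙│2
1│♖ ♘ ♗ ♕ ♔ ♗ · ♖│1
  ─────────────────
  a b c d e f g h

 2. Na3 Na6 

  a b c d e f g h
  ─────────────────
8│♜ · ♝ ♛ ♚ ♝ · ♜│8
7│♟ ♟ ♟ ♟ ♟ ♟ ♟ ♟│7
6│♞ · · · · ♞ · ·│6
5│· · · · · · · ·│5
4│· · · · · · · ·│4
3│♘ · · · · ♘ · ·│3
2│♙ ♙ ♙ ♙ ♙ ♙ ♙ ♙│2
1│♖ · ♗ ♕ ♔ ♗ · ♖│1
  ─────────────────
  a b c d e f g h

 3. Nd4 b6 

  a b c d e f g h
  ─────────────────
8│♜ · ♝ ♛ ♚ ♝ · ♜│8
7│♟ · ♟ ♟ ♟ ♟ ♟ ♟│7
6│♞ ♟ · · · ♞ · ·│6
5│· · · · · · · ·│5
4│· · · ♘ · · · ·│4
3│♘ · · · · · · ·│3
2│♙ ♙ ♙ ♙ ♙ ♙ ♙ ♙│2
1│♖ · ♗ ♕ ♔ ♗ · ♖│1
  ─────────────────
  a b c d e f g h

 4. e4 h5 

  a b c d e f g h
  ─────────────────
8│♜ · ♝ ♛ ♚ ♝ · ♜│8
7│♟ · ♟ ♟ ♟ ♟ ♟ ·│7
6│♞ ♟ · · · ♞ · ·│6
5│· · · · · · · ♟│5
4│· · · ♘ ♙ · · ·│4
3│♘ · · · · · · ·│3
2│♙ ♙ ♙ ♙ · ♙ ♙ ♙│2
1│♖ · ♗ ♕ ♔ ♗ · ♖│1
  ─────────────────
  a b c d e f g h



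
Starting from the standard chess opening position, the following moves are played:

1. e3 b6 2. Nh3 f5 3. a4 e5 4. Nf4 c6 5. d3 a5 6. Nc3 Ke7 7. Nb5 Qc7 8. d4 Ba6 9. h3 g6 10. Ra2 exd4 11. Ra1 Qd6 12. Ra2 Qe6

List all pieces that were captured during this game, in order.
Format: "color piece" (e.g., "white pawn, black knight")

Tracking captures:
  exd4: captured white pawn

white pawn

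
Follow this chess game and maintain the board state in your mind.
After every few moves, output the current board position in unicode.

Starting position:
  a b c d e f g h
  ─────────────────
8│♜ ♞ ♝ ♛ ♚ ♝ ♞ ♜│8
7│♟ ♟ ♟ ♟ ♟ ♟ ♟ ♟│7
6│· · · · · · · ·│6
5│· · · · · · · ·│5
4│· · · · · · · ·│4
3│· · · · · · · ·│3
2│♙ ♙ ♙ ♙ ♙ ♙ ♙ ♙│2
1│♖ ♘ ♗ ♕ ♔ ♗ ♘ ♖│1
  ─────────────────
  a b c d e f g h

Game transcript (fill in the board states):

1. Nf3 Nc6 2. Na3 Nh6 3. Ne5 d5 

  a b c d e f g h
  ─────────────────
8│♜ · ♝ ♛ ♚ ♝ · ♜│8
7│♟ ♟ ♟ · ♟ ♟ ♟ ♟│7
6│· · ♞ · · · · ♞│6
5│· · · ♟ ♘ · · ·│5
4│· · · · · · · ·│4
3│♘ · · · · · · ·│3
2│♙ ♙ ♙ ♙ ♙ ♙ ♙ ♙│2
1│♖ · ♗ ♕ ♔ ♗ · ♖│1
  ─────────────────
  a b c d e f g h

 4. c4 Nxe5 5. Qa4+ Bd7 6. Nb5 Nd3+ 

  a b c d e f g h
  ─────────────────
8│♜ · · ♛ ♚ ♝ · ♜│8
7│♟ ♟ ♟ ♝ ♟ ♟ ♟ ♟│7
6│· · · · · · · ♞│6
5│· ♘ · ♟ · · · ·│5
4│♕ · ♙ · · · · ·│4
3│· · · ♞ · · · ·│3
2│♙ ♙ · ♙ ♙ ♙ ♙ ♙│2
1│♖ · ♗ · ♔ ♗ · ♖│1
  ─────────────────
  a b c d e f g h

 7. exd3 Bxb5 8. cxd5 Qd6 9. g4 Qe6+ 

  a b c d e f g h
  ─────────────────
8│♜ · · · ♚ ♝ · ♜│8
7│♟ ♟ ♟ · ♟ ♟ ♟ ♟│7
6│· · · · ♛ · · ♞│6
5│· ♝ · ♙ · · · ·│5
4│♕ · · · · · ♙ ·│4
3│· · · ♙ · · · ·│3
2│♙ ♙ · ♙ · ♙ · ♙│2
1│♖ · ♗ · ♔ ♗ · ♖│1
  ─────────────────
  a b c d e f g h

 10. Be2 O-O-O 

  a b c d e f g h
  ─────────────────
8│· · ♚ ♜ · ♝ · ♜│8
7│♟ ♟ ♟ · ♟ ♟ ♟ ♟│7
6│· · · · ♛ · · ♞│6
5│· ♝ · ♙ · · · ·│5
4│♕ · · · · · ♙ ·│4
3│· · · ♙ · · · ·│3
2│♙ ♙ · ♙ ♗ ♙ · ♙│2
1│♖ · ♗ · ♔ · · ♖│1
  ─────────────────
  a b c d e f g h


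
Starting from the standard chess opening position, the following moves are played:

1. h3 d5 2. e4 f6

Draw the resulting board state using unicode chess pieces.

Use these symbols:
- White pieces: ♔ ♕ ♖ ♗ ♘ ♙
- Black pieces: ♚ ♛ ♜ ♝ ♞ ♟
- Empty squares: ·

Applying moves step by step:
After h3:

♜ ♞ ♝ ♛ ♚ ♝ ♞ ♜
♟ ♟ ♟ ♟ ♟ ♟ ♟ ♟
· · · · · · · ·
· · · · · · · ·
· · · · · · · ·
· · · · · · · ♙
♙ ♙ ♙ ♙ ♙ ♙ ♙ ·
♖ ♘ ♗ ♕ ♔ ♗ ♘ ♖


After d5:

♜ ♞ ♝ ♛ ♚ ♝ ♞ ♜
♟ ♟ ♟ · ♟ ♟ ♟ ♟
· · · · · · · ·
· · · ♟ · · · ·
· · · · · · · ·
· · · · · · · ♙
♙ ♙ ♙ ♙ ♙ ♙ ♙ ·
♖ ♘ ♗ ♕ ♔ ♗ ♘ ♖


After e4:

♜ ♞ ♝ ♛ ♚ ♝ ♞ ♜
♟ ♟ ♟ · ♟ ♟ ♟ ♟
· · · · · · · ·
· · · ♟ · · · ·
· · · · ♙ · · ·
· · · · · · · ♙
♙ ♙ ♙ ♙ · ♙ ♙ ·
♖ ♘ ♗ ♕ ♔ ♗ ♘ ♖


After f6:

♜ ♞ ♝ ♛ ♚ ♝ ♞ ♜
♟ ♟ ♟ · ♟ · ♟ ♟
· · · · · ♟ · ·
· · · ♟ · · · ·
· · · · ♙ · · ·
· · · · · · · ♙
♙ ♙ ♙ ♙ · ♙ ♙ ·
♖ ♘ ♗ ♕ ♔ ♗ ♘ ♖



  a b c d e f g h
  ─────────────────
8│♜ ♞ ♝ ♛ ♚ ♝ ♞ ♜│8
7│♟ ♟ ♟ · ♟ · ♟ ♟│7
6│· · · · · ♟ · ·│6
5│· · · ♟ · · · ·│5
4│· · · · ♙ · · ·│4
3│· · · · · · · ♙│3
2│♙ ♙ ♙ ♙ · ♙ ♙ ·│2
1│♖ ♘ ♗ ♕ ♔ ♗ ♘ ♖│1
  ─────────────────
  a b c d e f g h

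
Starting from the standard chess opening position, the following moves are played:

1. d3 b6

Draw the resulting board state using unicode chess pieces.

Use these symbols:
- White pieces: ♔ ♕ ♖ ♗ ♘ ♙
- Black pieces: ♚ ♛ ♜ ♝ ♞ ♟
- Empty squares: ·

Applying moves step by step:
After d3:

♜ ♞ ♝ ♛ ♚ ♝ ♞ ♜
♟ ♟ ♟ ♟ ♟ ♟ ♟ ♟
· · · · · · · ·
· · · · · · · ·
· · · · · · · ·
· · · ♙ · · · ·
♙ ♙ ♙ · ♙ ♙ ♙ ♙
♖ ♘ ♗ ♕ ♔ ♗ ♘ ♖


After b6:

♜ ♞ ♝ ♛ ♚ ♝ ♞ ♜
♟ · ♟ ♟ ♟ ♟ ♟ ♟
· ♟ · · · · · ·
· · · · · · · ·
· · · · · · · ·
· · · ♙ · · · ·
♙ ♙ ♙ · ♙ ♙ ♙ ♙
♖ ♘ ♗ ♕ ♔ ♗ ♘ ♖



  a b c d e f g h
  ─────────────────
8│♜ ♞ ♝ ♛ ♚ ♝ ♞ ♜│8
7│♟ · ♟ ♟ ♟ ♟ ♟ ♟│7
6│· ♟ · · · · · ·│6
5│· · · · · · · ·│5
4│· · · · · · · ·│4
3│· · · ♙ · · · ·│3
2│♙ ♙ ♙ · ♙ ♙ ♙ ♙│2
1│♖ ♘ ♗ ♕ ♔ ♗ ♘ ♖│1
  ─────────────────
  a b c d e f g h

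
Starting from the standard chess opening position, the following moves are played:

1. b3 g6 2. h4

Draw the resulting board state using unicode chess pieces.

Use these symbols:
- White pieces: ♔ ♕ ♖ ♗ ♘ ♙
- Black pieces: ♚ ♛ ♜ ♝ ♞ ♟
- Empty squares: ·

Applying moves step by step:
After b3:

♜ ♞ ♝ ♛ ♚ ♝ ♞ ♜
♟ ♟ ♟ ♟ ♟ ♟ ♟ ♟
· · · · · · · ·
· · · · · · · ·
· · · · · · · ·
· ♙ · · · · · ·
♙ · ♙ ♙ ♙ ♙ ♙ ♙
♖ ♘ ♗ ♕ ♔ ♗ ♘ ♖


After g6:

♜ ♞ ♝ ♛ ♚ ♝ ♞ ♜
♟ ♟ ♟ ♟ ♟ ♟ · ♟
· · · · · · ♟ ·
· · · · · · · ·
· · · · · · · ·
· ♙ · · · · · ·
♙ · ♙ ♙ ♙ ♙ ♙ ♙
♖ ♘ ♗ ♕ ♔ ♗ ♘ ♖


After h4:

♜ ♞ ♝ ♛ ♚ ♝ ♞ ♜
♟ ♟ ♟ ♟ ♟ ♟ · ♟
· · · · · · ♟ ·
· · · · · · · ·
· · · · · · · ♙
· ♙ · · · · · ·
♙ · ♙ ♙ ♙ ♙ ♙ ·
♖ ♘ ♗ ♕ ♔ ♗ ♘ ♖



  a b c d e f g h
  ─────────────────
8│♜ ♞ ♝ ♛ ♚ ♝ ♞ ♜│8
7│♟ ♟ ♟ ♟ ♟ ♟ · ♟│7
6│· · · · · · ♟ ·│6
5│· · · · · · · ·│5
4│· · · · · · · ♙│4
3│· ♙ · · · · · ·│3
2│♙ · ♙ ♙ ♙ ♙ ♙ ·│2
1│♖ ♘ ♗ ♕ ♔ ♗ ♘ ♖│1
  ─────────────────
  a b c d e f g h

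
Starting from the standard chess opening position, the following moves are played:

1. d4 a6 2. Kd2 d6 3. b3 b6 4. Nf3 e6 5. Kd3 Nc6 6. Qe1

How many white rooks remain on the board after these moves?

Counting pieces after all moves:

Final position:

  a b c d e f g h
  ─────────────────
8│♜ · ♝ ♛ ♚ ♝ ♞ ♜│8
7│· · ♟ · · ♟ ♟ ♟│7
6│♟ ♟ ♞ ♟ ♟ · · ·│6
5│· · · · · · · ·│5
4│· · · ♙ · · · ·│4
3│· ♙ · ♔ · ♘ · ·│3
2│♙ · ♙ · ♙ ♙ ♙ ♙│2
1│♖ ♘ ♗ · ♕ ♗ · ♖│1
  ─────────────────
  a b c d e f g h


2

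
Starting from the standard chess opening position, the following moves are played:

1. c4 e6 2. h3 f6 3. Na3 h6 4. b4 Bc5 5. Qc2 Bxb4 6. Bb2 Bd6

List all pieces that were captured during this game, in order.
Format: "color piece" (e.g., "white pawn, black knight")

Tracking captures:
  Bxb4: captured white pawn

white pawn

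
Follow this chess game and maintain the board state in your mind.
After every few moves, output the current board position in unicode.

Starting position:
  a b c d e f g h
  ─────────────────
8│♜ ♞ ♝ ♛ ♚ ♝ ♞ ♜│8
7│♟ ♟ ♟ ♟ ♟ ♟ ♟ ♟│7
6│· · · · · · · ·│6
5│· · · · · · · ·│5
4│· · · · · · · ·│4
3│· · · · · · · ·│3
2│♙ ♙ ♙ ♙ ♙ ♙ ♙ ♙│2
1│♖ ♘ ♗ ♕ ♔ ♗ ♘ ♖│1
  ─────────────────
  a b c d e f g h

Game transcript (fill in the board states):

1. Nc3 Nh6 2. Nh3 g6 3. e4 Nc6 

  a b c d e f g h
  ─────────────────
8│♜ · ♝ ♛ ♚ ♝ · ♜│8
7│♟ ♟ ♟ ♟ ♟ ♟ · ♟│7
6│· · ♞ · · · ♟ ♞│6
5│· · · · · · · ·│5
4│· · · · ♙ · · ·│4
3│· · ♘ · · · · ♘│3
2│♙ ♙ ♙ ♙ · ♙ ♙ ♙│2
1│♖ · ♗ ♕ ♔ ♗ · ♖│1
  ─────────────────
  a b c d e f g h

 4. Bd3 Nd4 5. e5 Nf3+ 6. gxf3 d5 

  a b c d e f g h
  ─────────────────
8│♜ · ♝ ♛ ♚ ♝ · ♜│8
7│♟ ♟ ♟ · ♟ ♟ · ♟│7
6│· · · · · · ♟ ♞│6
5│· · · ♟ ♙ · · ·│5
4│· · · · · · · ·│4
3│· · ♘ ♗ · ♙ · ♘│3
2│♙ ♙ ♙ ♙ · ♙ · ♙│2
1│♖ · ♗ ♕ ♔ · · ♖│1
  ─────────────────
  a b c d e f g h

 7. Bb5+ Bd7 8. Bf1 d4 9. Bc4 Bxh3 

  a b c d e f g h
  ─────────────────
8│♜ · · ♛ ♚ ♝ · ♜│8
7│♟ ♟ ♟ · ♟ ♟ · ♟│7
6│· · · · · · ♟ ♞│6
5│· · · · ♙ · · ·│5
4│· · ♗ ♟ · · · ·│4
3│· · ♘ · · ♙ · ♝│3
2│♙ ♙ ♙ ♙ · ♙ · ♙│2
1│♖ · ♗ ♕ ♔ · · ♖│1
  ─────────────────
  a b c d e f g h

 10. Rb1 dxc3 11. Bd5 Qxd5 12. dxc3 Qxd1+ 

  a b c d e f g h
  ─────────────────
8│♜ · · · ♚ ♝ · ♜│8
7│♟ ♟ ♟ · ♟ ♟ · ♟│7
6│· · · · · · ♟ ♞│6
5│· · · · ♙ · · ·│5
4│· · · · · · · ·│4
3│· · ♙ · · ♙ · ♝│3
2│♙ ♙ ♙ · · ♙ · ♙│2
1│· ♖ ♗ ♛ ♔ · · ♖│1
  ─────────────────
  a b c d e f g h

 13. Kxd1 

  a b c d e f g h
  ─────────────────
8│♜ · · · ♚ ♝ · ♜│8
7│♟ ♟ ♟ · ♟ ♟ · ♟│7
6│· · · · · · ♟ ♞│6
5│· · · · ♙ · · ·│5
4│· · · · · · · ·│4
3│· · ♙ · · ♙ · ♝│3
2│♙ ♙ ♙ · · ♙ · ♙│2
1│· ♖ ♗ ♔ · · · ♖│1
  ─────────────────
  a b c d e f g h


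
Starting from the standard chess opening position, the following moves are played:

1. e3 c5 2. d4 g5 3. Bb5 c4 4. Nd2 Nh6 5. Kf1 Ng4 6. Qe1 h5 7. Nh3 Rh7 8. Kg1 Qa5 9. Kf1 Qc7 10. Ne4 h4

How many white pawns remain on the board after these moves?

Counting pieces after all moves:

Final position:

  a b c d e f g h
  ─────────────────
8│♜ ♞ ♝ · ♚ ♝ · ·│8
7│♟ ♟ ♛ ♟ ♟ ♟ · ♜│7
6│· · · · · · · ·│6
5│· ♗ · · · · ♟ ·│5
4│· · ♟ ♙ ♘ · ♞ ♟│4
3│· · · · ♙ · · ♘│3
2│♙ ♙ ♙ · · ♙ ♙ ♙│2
1│♖ · ♗ · ♕ ♔ · ♖│1
  ─────────────────
  a b c d e f g h


8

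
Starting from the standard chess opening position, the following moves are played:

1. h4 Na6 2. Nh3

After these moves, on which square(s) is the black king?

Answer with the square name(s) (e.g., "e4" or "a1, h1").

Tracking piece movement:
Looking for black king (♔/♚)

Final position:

  a b c d e f g h
  ─────────────────
8│♜ · ♝ ♛ ♚ ♝ ♞ ♜│8
7│♟ ♟ ♟ ♟ ♟ ♟ ♟ ♟│7
6│♞ · · · · · · ·│6
5│· · · · · · · ·│5
4│· · · · · · · ♙│4
3│· · · · · · · ♘│3
2│♙ ♙ ♙ ♙ ♙ ♙ ♙ ·│2
1│♖ ♘ ♗ ♕ ♔ ♗ · ♖│1
  ─────────────────
  a b c d e f g h


e8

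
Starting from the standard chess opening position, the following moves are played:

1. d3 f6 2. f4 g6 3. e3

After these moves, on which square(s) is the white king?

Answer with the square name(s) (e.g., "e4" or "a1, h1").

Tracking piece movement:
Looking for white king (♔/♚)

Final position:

  a b c d e f g h
  ─────────────────
8│♜ ♞ ♝ ♛ ♚ ♝ ♞ ♜│8
7│♟ ♟ ♟ ♟ ♟ · · ♟│7
6│· · · · · ♟ ♟ ·│6
5│· · · · · · · ·│5
4│· · · · · ♙ · ·│4
3│· · · ♙ ♙ · · ·│3
2│♙ ♙ ♙ · · · ♙ ♙│2
1│♖ ♘ ♗ ♕ ♔ ♗ ♘ ♖│1
  ─────────────────
  a b c d e f g h


e1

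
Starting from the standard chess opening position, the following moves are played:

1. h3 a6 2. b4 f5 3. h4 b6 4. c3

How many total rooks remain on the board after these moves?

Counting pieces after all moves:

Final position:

  a b c d e f g h
  ─────────────────
8│♜ ♞ ♝ ♛ ♚ ♝ ♞ ♜│8
7│· · ♟ ♟ ♟ · ♟ ♟│7
6│♟ ♟ · · · · · ·│6
5│· · · · · ♟ · ·│5
4│· ♙ · · · · · ♙│4
3│· · ♙ · · · · ·│3
2│♙ · · ♙ ♙ ♙ ♙ ·│2
1│♖ ♘ ♗ ♕ ♔ ♗ ♘ ♖│1
  ─────────────────
  a b c d e f g h


4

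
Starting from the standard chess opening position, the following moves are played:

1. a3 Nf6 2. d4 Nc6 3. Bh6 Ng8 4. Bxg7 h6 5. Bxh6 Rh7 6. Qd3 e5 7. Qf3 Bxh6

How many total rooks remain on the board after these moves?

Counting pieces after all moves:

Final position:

  a b c d e f g h
  ─────────────────
8│♜ · ♝ ♛ ♚ · ♞ ·│8
7│♟ ♟ ♟ ♟ · ♟ · ♜│7
6│· · ♞ · · · · ♝│6
5│· · · · ♟ · · ·│5
4│· · · ♙ · · · ·│4
3│♙ · · · · ♕ · ·│3
2│· ♙ ♙ · ♙ ♙ ♙ ♙│2
1│♖ ♘ · · ♔ ♗ ♘ ♖│1
  ─────────────────
  a b c d e f g h


4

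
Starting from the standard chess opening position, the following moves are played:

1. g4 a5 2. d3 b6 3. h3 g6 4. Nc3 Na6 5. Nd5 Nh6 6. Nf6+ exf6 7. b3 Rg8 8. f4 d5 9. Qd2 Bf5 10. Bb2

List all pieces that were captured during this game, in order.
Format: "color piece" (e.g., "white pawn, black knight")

Tracking captures:
  exf6: captured white knight

white knight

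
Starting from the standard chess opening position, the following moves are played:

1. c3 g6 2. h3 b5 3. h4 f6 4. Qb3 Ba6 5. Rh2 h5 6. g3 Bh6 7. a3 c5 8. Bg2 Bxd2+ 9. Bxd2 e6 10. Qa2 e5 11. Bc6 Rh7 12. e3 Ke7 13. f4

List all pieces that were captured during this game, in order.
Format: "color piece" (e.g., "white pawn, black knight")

Tracking captures:
  Bxd2+: captured white pawn
  Bxd2: captured black bishop

white pawn, black bishop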